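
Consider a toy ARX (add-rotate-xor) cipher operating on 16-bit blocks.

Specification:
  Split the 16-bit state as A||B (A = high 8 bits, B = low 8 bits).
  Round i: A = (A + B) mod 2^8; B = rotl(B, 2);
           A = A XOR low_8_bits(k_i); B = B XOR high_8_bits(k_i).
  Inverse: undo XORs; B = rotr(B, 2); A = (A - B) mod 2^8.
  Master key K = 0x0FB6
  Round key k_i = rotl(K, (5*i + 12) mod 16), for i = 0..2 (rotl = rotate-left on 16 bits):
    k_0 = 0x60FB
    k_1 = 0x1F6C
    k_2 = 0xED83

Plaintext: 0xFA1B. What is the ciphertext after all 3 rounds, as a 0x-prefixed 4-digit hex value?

0x4651

s_0 = plaintext = 0xFA1B
s_1 = Round(s_0, k_0) = 0xEE0C
s_2 = Round(s_1, k_1) = 0x962F
s_3 = Round(s_2, k_2) = 0x4651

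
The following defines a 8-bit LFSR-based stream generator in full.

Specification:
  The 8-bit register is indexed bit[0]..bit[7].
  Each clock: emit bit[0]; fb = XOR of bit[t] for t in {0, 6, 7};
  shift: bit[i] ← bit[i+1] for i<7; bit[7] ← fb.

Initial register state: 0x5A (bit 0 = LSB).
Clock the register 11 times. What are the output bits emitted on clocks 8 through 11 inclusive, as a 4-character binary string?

0101

reg_0 = 0x5A
clock 1: out=0, reg = 0xAD
clock 2: out=1, reg = 0x56
clock 3: out=0, reg = 0xAB
clock 4: out=1, reg = 0x55
clock 5: out=1, reg = 0x2A
clock 6: out=0, reg = 0x15
clock 7: out=1, reg = 0x8A
clock 8: out=0, reg = 0xC5
clock 9: out=1, reg = 0xE2
clock 10: out=0, reg = 0x71
clock 11: out=1, reg = 0x38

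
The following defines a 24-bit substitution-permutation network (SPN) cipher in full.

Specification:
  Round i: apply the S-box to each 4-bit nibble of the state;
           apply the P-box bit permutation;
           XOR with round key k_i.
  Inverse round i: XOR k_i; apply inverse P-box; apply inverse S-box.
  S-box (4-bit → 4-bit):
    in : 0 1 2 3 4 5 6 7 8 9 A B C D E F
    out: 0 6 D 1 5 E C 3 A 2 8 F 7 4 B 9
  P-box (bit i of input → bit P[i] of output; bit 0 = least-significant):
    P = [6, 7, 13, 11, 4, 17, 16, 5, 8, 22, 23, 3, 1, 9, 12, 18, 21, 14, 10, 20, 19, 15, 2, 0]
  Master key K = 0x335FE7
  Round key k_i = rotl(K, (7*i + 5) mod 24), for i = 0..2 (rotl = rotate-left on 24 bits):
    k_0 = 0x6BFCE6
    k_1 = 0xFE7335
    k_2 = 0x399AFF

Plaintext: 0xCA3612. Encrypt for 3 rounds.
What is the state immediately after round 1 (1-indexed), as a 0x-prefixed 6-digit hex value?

0xF054A8

s_0 = plaintext = 0xCA3612
s_1 = Round(s_0, k_0) = 0xF054A8
s_2 = Round(s_1, k_1) = 0x726894
s_3 = Round(s_2, k_2) = 0x472EB7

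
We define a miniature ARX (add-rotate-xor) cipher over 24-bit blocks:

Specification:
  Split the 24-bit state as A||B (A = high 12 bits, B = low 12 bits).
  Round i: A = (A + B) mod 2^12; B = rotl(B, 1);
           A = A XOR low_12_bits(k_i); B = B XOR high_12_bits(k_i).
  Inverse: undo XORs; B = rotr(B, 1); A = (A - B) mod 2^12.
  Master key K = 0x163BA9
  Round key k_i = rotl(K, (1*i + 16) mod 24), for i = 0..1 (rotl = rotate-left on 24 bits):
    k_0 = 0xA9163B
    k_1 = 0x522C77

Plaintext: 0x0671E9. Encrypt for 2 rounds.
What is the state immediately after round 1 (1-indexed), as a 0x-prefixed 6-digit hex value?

s_0 = plaintext = 0x0671E9
s_1 = Round(s_0, k_0) = 0x46B943
s_2 = Round(s_1, k_1) = 0x1D97A5

0x46B943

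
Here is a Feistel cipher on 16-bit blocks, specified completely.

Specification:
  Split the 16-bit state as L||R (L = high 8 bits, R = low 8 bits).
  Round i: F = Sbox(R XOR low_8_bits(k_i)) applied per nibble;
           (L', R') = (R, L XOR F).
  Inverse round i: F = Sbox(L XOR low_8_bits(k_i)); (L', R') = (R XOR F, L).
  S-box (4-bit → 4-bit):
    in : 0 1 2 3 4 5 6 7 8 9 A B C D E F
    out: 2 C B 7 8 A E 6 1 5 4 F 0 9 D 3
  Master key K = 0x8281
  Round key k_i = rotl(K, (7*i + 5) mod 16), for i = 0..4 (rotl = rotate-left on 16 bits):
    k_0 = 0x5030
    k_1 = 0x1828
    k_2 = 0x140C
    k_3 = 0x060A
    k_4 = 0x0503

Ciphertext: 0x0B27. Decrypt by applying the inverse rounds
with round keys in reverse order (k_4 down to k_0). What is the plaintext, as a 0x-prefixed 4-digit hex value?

0x347A

s_0 = ciphertext = 0x0B27
s_1 = InvRound(s_0, k_4) = 0x060B
s_2 = InvRound(s_1, k_3) = 0x2B06
s_3 = InvRound(s_2, k_2) = 0xB02B
s_4 = InvRound(s_3, k_1) = 0x7AB0
s_5 = InvRound(s_4, k_0) = 0x347A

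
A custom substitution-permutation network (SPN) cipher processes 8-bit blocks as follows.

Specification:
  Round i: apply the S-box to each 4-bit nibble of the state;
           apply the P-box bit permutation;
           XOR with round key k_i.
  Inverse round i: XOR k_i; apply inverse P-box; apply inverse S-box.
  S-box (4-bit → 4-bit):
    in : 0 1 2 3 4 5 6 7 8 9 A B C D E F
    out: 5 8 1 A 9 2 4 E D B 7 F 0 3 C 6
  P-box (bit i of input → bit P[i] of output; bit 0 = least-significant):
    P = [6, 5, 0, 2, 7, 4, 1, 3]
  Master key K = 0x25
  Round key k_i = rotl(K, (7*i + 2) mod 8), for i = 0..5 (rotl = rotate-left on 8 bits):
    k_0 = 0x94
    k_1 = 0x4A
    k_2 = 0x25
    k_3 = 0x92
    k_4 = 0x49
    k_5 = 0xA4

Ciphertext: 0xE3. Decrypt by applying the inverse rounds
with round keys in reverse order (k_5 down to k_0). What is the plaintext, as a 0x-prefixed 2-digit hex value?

s_0 = ciphertext = 0xE3
s_1 = InvRound(s_0, k_5) = 0x68
s_2 = InvRound(s_1, k_4) = 0xCF
s_3 = InvRound(s_2, k_3) = 0x38
s_4 = InvRound(s_3, k_2) = 0x3E
s_5 = InvRound(s_4, k_1) = 0x59
s_6 = InvRound(s_5, k_0) = 0x48

0x48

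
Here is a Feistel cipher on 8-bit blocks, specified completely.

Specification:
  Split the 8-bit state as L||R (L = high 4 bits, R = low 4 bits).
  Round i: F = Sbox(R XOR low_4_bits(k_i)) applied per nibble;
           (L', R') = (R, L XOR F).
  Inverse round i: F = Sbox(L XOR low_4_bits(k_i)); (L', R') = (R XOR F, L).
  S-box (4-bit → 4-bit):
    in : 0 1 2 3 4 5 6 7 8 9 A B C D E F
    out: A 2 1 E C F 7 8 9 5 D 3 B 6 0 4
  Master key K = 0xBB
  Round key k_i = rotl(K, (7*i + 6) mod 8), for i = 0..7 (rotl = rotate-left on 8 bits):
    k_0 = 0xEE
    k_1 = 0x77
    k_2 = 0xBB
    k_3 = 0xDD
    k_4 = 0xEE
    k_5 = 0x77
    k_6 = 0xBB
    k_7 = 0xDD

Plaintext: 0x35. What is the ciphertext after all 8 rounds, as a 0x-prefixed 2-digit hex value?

0x53

s_0 = plaintext = 0x35
s_1 = Round(s_0, k_0) = 0x50
s_2 = Round(s_1, k_1) = 0x0D
s_3 = Round(s_2, k_2) = 0xD7
s_4 = Round(s_3, k_3) = 0x70
s_5 = Round(s_4, k_4) = 0x07
s_6 = Round(s_5, k_5) = 0x7A
s_7 = Round(s_6, k_6) = 0xA5
s_8 = Round(s_7, k_7) = 0x53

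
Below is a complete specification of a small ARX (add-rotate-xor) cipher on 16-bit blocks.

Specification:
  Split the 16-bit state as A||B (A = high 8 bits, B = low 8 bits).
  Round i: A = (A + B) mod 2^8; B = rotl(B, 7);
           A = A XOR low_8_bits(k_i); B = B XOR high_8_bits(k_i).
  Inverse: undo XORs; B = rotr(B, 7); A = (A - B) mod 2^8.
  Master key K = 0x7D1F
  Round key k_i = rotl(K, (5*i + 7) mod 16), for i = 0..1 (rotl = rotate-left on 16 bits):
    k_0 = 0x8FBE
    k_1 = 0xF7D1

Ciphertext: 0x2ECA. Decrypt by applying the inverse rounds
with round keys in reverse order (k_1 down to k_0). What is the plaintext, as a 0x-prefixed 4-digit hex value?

s_0 = ciphertext = 0x2ECA
s_1 = InvRound(s_0, k_1) = 0x857A
s_2 = InvRound(s_1, k_0) = 0x50EB

0x50EB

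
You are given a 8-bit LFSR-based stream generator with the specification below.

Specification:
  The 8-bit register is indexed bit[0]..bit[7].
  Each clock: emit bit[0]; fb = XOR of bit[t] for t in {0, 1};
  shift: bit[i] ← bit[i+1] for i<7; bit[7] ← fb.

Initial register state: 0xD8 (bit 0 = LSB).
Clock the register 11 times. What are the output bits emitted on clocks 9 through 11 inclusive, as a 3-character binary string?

reg_0 = 0xD8
clock 1: out=0, reg = 0x6C
clock 2: out=0, reg = 0x36
clock 3: out=0, reg = 0x9B
clock 4: out=1, reg = 0x4D
clock 5: out=1, reg = 0xA6
clock 6: out=0, reg = 0xD3
clock 7: out=1, reg = 0x69
clock 8: out=1, reg = 0xB4
clock 9: out=0, reg = 0x5A
clock 10: out=0, reg = 0xAD
clock 11: out=1, reg = 0xD6

001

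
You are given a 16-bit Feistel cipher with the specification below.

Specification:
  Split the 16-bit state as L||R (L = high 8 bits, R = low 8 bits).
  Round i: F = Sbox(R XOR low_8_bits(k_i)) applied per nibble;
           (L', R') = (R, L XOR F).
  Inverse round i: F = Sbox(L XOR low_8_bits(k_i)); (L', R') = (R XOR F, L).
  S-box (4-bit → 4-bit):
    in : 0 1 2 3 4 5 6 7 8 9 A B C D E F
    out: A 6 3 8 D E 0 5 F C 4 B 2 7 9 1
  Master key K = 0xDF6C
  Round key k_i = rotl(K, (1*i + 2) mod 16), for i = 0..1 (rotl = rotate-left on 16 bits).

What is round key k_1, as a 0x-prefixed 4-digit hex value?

0xFB66

K = 0xDF6C
k_0 = rotl(K, (1*0+2) mod 16) = rotl(K, 2) = 0x7DB3
k_1 = rotl(K, (1*1+2) mod 16) = rotl(K, 3) = 0xFB66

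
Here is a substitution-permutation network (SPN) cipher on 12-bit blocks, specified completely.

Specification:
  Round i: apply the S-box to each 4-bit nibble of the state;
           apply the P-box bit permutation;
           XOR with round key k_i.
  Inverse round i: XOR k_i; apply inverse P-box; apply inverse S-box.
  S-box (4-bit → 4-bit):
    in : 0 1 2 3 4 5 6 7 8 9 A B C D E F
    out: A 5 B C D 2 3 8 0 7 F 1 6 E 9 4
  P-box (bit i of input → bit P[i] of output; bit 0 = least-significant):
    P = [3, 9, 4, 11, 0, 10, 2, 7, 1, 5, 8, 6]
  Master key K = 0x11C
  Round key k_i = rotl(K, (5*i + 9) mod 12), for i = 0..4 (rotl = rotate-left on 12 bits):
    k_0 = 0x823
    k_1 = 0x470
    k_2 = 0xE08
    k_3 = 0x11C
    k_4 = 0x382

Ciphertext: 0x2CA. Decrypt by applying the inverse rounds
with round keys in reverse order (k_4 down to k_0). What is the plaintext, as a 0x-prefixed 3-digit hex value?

s_0 = ciphertext = 0x2CA
s_1 = InvRound(s_0, k_4) = 0x38B
s_2 = InvRound(s_1, k_3) = 0xB4C
s_3 = InvRound(s_2, k_2) = 0x3C8
s_4 = InvRound(s_3, k_1) = 0xC09
s_5 = InvRound(s_4, k_0) = 0x65B

0x65B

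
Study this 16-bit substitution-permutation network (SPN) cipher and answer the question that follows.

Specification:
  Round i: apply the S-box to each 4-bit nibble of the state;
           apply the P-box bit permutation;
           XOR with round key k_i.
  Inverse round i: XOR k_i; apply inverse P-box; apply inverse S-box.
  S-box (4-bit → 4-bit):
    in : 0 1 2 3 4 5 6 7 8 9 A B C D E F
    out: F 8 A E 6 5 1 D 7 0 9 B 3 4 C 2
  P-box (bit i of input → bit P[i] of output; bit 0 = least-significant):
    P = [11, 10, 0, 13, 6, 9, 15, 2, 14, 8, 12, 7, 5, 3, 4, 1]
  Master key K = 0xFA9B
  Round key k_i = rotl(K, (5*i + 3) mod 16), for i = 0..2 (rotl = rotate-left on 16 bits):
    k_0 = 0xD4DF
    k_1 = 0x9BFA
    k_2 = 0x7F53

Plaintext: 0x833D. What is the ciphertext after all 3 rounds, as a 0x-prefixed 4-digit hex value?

0x5845

s_0 = plaintext = 0x833D
s_1 = Round(s_0, k_0) = 0x4762
s_2 = Round(s_1, k_1) = 0xEF22
s_3 = Round(s_2, k_2) = 0x5845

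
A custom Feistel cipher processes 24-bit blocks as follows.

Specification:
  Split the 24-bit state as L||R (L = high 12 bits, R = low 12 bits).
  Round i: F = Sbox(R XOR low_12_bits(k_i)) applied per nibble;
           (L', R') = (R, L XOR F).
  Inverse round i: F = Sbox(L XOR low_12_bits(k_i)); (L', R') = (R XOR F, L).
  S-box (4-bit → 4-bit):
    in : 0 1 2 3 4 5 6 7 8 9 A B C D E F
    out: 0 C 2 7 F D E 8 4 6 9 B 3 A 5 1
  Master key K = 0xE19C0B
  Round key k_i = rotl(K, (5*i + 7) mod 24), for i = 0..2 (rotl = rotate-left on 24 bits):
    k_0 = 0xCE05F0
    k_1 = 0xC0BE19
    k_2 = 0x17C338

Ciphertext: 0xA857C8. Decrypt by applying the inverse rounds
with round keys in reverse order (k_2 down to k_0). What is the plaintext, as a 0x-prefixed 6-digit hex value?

0x417B6E

s_0 = ciphertext = 0xA857C8
s_1 = InvRound(s_0, k_2) = 0x172A85
s_2 = InvRound(s_1, k_1) = 0xB6E172
s_3 = InvRound(s_2, k_0) = 0x417B6E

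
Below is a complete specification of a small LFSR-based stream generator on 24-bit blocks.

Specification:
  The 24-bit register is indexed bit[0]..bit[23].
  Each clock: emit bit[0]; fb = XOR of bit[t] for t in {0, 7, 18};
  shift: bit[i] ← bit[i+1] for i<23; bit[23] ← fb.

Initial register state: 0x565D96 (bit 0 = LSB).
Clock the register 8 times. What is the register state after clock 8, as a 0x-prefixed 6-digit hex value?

0x38565D

reg_0 = 0x565D96
clock 1: out=0, reg = 0x2B2ECB
clock 2: out=1, reg = 0x159765
clock 3: out=1, reg = 0x0ACBB2
clock 4: out=0, reg = 0x8565D9
clock 5: out=1, reg = 0xC2B2EC
clock 6: out=0, reg = 0xE15976
clock 7: out=0, reg = 0x70ACBB
clock 8: out=1, reg = 0x38565D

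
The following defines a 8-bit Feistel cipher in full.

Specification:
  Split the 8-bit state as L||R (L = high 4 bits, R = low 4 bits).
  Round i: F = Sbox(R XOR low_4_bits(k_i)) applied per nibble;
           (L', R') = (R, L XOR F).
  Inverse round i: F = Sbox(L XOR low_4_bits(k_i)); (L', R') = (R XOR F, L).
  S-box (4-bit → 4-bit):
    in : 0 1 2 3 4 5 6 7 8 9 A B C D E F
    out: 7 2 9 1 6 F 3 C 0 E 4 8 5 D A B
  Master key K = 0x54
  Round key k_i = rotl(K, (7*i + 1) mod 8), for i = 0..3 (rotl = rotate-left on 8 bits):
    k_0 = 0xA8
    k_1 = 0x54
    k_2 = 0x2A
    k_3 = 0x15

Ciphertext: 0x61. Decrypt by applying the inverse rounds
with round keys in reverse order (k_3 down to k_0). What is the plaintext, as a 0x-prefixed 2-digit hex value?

0xA3

s_0 = ciphertext = 0x61
s_1 = InvRound(s_0, k_3) = 0x06
s_2 = InvRound(s_1, k_2) = 0x20
s_3 = InvRound(s_2, k_1) = 0x32
s_4 = InvRound(s_3, k_0) = 0xA3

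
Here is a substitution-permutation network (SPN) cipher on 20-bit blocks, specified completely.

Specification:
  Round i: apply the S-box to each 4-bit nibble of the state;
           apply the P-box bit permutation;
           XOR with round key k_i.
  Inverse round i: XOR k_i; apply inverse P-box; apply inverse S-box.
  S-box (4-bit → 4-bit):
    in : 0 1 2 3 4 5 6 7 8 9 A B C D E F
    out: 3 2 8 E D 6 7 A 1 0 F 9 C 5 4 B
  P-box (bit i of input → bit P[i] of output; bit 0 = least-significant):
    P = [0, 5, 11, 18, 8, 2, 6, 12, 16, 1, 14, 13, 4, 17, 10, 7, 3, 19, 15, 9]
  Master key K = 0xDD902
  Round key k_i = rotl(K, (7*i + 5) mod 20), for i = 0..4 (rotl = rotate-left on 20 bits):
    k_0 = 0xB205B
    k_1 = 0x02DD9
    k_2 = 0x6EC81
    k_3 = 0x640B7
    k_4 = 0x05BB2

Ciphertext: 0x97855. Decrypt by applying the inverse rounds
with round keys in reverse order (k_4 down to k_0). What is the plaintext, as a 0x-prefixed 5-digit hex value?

s_0 = ciphertext = 0x97855
s_1 = InvRound(s_0, k_4) = 0x72F60
s_2 = InvRound(s_1, k_3) = 0x24A6D
s_3 = InvRound(s_2, k_2) = 0x4C257
s_4 = InvRound(s_3, k_1) = 0x4C30C
s_5 = InvRound(s_4, k_0) = 0x30A6B

0x30A6B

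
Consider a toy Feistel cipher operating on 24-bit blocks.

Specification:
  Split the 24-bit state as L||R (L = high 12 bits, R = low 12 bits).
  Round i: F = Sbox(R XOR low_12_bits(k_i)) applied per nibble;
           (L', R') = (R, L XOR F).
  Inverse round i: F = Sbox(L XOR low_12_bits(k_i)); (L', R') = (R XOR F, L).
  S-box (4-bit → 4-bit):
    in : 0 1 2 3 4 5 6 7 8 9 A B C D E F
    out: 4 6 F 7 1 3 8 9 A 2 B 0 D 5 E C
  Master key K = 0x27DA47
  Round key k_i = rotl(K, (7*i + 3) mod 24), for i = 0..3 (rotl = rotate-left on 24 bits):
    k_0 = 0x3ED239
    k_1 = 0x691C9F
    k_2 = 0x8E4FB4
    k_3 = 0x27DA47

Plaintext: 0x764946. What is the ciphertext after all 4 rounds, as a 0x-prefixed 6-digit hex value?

0xF68A33

s_0 = plaintext = 0x764946
s_1 = Round(s_0, k_0) = 0x9467F8
s_2 = Round(s_1, k_1) = 0x7F89CF
s_3 = Round(s_2, k_2) = 0x9CFF68
s_4 = Round(s_3, k_3) = 0xF68A33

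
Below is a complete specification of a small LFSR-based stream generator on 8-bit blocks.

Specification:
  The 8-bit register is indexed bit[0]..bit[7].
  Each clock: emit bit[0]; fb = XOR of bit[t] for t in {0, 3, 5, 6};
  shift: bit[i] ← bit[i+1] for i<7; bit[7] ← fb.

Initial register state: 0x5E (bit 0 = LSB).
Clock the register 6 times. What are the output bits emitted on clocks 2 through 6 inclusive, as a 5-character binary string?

reg_0 = 0x5E
clock 1: out=0, reg = 0x2F
clock 2: out=1, reg = 0x97
clock 3: out=1, reg = 0xCB
clock 4: out=1, reg = 0xE5
clock 5: out=1, reg = 0xF2
clock 6: out=0, reg = 0x79

11110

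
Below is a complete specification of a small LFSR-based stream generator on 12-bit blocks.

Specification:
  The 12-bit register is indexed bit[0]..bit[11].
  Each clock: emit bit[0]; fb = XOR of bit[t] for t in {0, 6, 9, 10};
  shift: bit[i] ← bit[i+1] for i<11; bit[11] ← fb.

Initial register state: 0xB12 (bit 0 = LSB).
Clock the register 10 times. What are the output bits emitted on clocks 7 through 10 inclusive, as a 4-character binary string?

0011

reg_0 = 0xB12
clock 1: out=0, reg = 0xD89
clock 2: out=1, reg = 0x6C4
clock 3: out=0, reg = 0xB62
clock 4: out=0, reg = 0x5B1
clock 5: out=1, reg = 0x2D8
clock 6: out=0, reg = 0x16C
clock 7: out=0, reg = 0x8B6
clock 8: out=0, reg = 0x45B
clock 9: out=1, reg = 0xA2D
clock 10: out=1, reg = 0x516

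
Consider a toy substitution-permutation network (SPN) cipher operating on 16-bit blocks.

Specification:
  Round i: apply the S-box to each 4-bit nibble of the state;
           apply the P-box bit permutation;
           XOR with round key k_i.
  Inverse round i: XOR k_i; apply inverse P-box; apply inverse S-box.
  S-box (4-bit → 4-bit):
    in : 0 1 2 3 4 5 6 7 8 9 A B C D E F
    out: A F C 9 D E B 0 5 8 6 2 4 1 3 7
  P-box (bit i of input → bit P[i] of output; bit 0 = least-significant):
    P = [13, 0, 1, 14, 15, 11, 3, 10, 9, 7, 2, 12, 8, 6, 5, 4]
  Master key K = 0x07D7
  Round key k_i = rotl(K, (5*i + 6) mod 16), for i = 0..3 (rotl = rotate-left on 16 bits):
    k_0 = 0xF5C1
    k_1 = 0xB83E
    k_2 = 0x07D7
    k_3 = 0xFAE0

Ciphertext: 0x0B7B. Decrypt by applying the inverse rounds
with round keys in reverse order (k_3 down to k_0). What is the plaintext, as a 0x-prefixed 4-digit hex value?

0xC07F

s_0 = ciphertext = 0x0B7B
s_1 = InvRound(s_0, k_3) = 0x3081
s_2 = InvRound(s_1, k_2) = 0x6498
s_3 = InvRound(s_2, k_1) = 0xC562
s_4 = InvRound(s_3, k_0) = 0xC07F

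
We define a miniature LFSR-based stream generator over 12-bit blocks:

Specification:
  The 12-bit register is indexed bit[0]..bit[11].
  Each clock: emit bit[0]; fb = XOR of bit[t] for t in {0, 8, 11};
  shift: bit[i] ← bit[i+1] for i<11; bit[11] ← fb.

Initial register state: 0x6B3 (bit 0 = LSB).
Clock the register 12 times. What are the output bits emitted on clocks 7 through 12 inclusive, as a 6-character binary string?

reg_0 = 0x6B3
clock 1: out=1, reg = 0xB59
clock 2: out=1, reg = 0xDAC
clock 3: out=0, reg = 0x6D6
clock 4: out=0, reg = 0x36B
clock 5: out=1, reg = 0x1B5
clock 6: out=1, reg = 0x0DA
clock 7: out=0, reg = 0x06D
clock 8: out=1, reg = 0x836
clock 9: out=0, reg = 0xC1B
clock 10: out=1, reg = 0x60D
clock 11: out=1, reg = 0xB06
clock 12: out=0, reg = 0x583

010110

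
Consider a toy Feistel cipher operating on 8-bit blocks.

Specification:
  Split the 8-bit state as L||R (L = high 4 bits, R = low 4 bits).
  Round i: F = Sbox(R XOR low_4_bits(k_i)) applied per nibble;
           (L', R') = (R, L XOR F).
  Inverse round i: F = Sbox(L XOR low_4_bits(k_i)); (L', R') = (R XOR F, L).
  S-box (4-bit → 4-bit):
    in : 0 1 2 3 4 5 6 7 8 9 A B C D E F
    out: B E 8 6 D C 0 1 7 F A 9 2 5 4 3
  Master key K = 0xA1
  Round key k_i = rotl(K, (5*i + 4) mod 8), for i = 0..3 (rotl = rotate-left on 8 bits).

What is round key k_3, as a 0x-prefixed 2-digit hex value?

0x0D

K = 0xA1
k_0 = rotl(K, (5*0+4) mod 8) = rotl(K, 4) = 0x1A
k_1 = rotl(K, (5*1+4) mod 8) = rotl(K, 1) = 0x43
k_2 = rotl(K, (5*2+4) mod 8) = rotl(K, 6) = 0x68
k_3 = rotl(K, (5*3+4) mod 8) = rotl(K, 3) = 0x0D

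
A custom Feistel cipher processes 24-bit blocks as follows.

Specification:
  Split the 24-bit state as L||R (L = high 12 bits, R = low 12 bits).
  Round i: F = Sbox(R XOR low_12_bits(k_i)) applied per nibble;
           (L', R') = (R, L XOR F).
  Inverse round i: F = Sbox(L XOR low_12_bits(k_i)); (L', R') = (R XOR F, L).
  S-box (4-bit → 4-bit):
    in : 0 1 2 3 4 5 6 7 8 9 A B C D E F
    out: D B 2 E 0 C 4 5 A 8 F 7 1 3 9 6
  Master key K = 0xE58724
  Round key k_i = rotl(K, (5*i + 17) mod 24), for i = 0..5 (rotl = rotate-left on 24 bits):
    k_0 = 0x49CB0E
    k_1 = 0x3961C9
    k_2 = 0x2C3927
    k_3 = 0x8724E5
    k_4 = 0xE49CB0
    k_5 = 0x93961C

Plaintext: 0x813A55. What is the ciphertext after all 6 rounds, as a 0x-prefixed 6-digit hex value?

0x497B6E

s_0 = plaintext = 0x813A55
s_1 = Round(s_0, k_0) = 0xA553D4
s_2 = Round(s_1, k_1) = 0x3D48E6
s_3 = Round(s_2, k_2) = 0x8E68CF
s_4 = Round(s_3, k_3) = 0x8CF9C9
s_5 = Round(s_4, k_4) = 0x9C9497
s_6 = Round(s_5, k_5) = 0x497B6E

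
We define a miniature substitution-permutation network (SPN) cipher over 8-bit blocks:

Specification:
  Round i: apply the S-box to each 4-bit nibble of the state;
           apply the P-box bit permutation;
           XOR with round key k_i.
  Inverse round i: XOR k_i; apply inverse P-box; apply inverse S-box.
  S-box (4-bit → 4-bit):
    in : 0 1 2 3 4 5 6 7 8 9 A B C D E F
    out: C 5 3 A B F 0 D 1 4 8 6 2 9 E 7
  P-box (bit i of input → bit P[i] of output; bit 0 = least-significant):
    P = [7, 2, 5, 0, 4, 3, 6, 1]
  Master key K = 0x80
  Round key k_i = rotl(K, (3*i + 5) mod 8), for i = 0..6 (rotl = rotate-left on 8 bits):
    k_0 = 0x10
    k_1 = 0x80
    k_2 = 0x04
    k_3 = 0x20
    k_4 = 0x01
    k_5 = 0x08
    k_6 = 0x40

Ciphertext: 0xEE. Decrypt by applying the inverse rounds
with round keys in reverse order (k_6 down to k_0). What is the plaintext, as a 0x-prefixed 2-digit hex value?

0x23

s_0 = ciphertext = 0xEE
s_1 = InvRound(s_0, k_6) = 0x3F
s_2 = InvRound(s_1, k_5) = 0xDE
s_3 = InvRound(s_2, k_4) = 0x54
s_4 = InvRound(s_3, k_3) = 0x1B
s_5 = InvRound(s_4, k_2) = 0x43
s_6 = InvRound(s_5, k_1) = 0x0D
s_7 = InvRound(s_6, k_0) = 0x23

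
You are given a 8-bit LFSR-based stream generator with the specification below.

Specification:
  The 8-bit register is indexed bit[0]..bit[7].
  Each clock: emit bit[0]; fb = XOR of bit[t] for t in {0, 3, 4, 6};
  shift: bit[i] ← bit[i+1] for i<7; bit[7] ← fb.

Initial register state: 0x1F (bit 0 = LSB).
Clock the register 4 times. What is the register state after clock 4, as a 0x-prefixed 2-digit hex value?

0x91

reg_0 = 0x1F
clock 1: out=1, reg = 0x8F
clock 2: out=1, reg = 0x47
clock 3: out=1, reg = 0x23
clock 4: out=1, reg = 0x91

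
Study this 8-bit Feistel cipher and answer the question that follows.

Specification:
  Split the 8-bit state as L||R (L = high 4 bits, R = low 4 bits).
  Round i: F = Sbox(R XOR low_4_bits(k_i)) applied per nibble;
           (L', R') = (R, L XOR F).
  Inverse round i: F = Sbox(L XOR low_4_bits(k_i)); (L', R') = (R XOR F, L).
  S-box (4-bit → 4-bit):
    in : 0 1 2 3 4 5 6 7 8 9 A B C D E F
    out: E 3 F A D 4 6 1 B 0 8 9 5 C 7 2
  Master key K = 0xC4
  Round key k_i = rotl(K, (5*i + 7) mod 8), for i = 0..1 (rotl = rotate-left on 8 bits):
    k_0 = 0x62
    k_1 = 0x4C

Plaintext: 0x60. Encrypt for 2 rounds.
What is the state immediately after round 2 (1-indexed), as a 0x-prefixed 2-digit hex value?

s_0 = plaintext = 0x60
s_1 = Round(s_0, k_0) = 0x09
s_2 = Round(s_1, k_1) = 0x94

0x94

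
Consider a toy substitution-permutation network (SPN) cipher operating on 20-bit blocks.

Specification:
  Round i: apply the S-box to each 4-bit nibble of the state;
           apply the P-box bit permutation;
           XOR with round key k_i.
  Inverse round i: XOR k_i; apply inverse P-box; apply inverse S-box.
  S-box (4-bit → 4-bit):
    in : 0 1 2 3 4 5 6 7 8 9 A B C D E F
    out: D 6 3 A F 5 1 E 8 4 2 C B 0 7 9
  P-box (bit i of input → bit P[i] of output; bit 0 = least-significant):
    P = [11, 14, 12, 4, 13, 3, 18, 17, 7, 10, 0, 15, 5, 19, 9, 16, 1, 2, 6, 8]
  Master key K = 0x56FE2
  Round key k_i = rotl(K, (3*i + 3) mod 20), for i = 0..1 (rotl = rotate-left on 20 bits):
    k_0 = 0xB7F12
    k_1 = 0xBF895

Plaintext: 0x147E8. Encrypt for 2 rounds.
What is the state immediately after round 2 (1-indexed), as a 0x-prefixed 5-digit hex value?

s_0 = plaintext = 0x147E8
s_1 = Round(s_0, k_0) = 0x6D96F
s_2 = Round(s_1, k_1) = 0xBD086

0xBD086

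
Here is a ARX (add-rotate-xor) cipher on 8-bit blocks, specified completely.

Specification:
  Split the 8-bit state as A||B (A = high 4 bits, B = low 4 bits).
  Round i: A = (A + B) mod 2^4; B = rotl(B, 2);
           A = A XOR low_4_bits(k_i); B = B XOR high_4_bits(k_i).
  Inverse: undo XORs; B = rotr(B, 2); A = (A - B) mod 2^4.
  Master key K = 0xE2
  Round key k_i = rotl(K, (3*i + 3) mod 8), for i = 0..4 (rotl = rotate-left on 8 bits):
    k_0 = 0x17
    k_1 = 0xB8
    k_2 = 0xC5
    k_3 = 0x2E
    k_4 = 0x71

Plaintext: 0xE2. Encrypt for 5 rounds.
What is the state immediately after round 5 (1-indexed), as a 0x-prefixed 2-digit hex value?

s_0 = plaintext = 0xE2
s_1 = Round(s_0, k_0) = 0x79
s_2 = Round(s_1, k_1) = 0x8D
s_3 = Round(s_2, k_2) = 0x0B
s_4 = Round(s_3, k_3) = 0x5C
s_5 = Round(s_4, k_4) = 0x04

0x04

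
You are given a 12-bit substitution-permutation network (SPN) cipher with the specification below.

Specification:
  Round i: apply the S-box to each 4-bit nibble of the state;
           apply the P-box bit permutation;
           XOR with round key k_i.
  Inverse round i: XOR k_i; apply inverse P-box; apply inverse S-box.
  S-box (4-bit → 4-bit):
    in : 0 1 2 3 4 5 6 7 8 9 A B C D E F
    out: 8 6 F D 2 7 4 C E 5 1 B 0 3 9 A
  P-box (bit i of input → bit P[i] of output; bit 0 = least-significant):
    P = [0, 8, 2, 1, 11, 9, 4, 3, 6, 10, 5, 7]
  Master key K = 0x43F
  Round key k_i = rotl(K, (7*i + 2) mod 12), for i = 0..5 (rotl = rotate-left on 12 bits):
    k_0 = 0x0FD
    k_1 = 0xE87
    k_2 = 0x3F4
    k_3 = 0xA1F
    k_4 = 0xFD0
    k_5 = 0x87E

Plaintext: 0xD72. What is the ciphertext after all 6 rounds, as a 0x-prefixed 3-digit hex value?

s_0 = plaintext = 0xD72
s_1 = Round(s_0, k_0) = 0x5A2
s_2 = Round(s_1, k_1) = 0x3E0
s_3 = Round(s_2, k_2) = 0xB1E
s_4 = Round(s_3, k_3) = 0xCCC
s_5 = Round(s_4, k_4) = 0xFD0
s_6 = Round(s_5, k_5) = 0x6FC

0x6FC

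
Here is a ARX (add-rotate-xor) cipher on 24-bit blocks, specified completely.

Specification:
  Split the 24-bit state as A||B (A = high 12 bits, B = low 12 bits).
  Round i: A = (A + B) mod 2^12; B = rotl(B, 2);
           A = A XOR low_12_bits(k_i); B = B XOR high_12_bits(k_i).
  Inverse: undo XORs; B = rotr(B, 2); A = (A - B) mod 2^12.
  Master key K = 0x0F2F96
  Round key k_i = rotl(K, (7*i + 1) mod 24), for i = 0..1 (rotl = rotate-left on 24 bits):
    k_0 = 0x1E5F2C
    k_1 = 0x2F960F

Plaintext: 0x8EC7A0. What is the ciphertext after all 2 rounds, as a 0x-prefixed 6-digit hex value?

s_0 = plaintext = 0x8EC7A0
s_1 = Round(s_0, k_0) = 0xFA0F64
s_2 = Round(s_1, k_1) = 0x90BF6A

0x90BF6A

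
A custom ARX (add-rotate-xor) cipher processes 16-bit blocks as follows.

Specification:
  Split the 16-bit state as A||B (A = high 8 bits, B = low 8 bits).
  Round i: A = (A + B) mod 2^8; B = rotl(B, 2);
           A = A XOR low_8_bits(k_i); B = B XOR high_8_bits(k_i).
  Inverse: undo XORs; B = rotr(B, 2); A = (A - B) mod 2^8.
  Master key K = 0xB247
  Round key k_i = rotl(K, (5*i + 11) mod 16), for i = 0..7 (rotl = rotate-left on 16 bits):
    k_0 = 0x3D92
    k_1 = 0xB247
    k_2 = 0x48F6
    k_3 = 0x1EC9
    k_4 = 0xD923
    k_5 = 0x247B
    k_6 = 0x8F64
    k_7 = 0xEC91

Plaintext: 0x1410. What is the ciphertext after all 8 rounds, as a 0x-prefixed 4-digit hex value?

s_0 = plaintext = 0x1410
s_1 = Round(s_0, k_0) = 0xB67D
s_2 = Round(s_1, k_1) = 0x7447
s_3 = Round(s_2, k_2) = 0x4D55
s_4 = Round(s_3, k_3) = 0x6B4B
s_5 = Round(s_4, k_4) = 0x95F4
s_6 = Round(s_5, k_5) = 0xF2F7
s_7 = Round(s_6, k_6) = 0x8D50
s_8 = Round(s_7, k_7) = 0x4CAD

0x4CAD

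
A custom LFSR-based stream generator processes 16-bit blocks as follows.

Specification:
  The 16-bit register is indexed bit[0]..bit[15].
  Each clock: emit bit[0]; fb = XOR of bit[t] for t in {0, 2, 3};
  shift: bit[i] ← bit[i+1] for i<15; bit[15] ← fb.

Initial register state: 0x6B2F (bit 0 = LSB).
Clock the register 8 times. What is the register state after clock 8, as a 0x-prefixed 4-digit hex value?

0x816B

reg_0 = 0x6B2F
clock 1: out=1, reg = 0xB597
clock 2: out=1, reg = 0x5ACB
clock 3: out=1, reg = 0x2D65
clock 4: out=1, reg = 0x16B2
clock 5: out=0, reg = 0x0B59
clock 6: out=1, reg = 0x05AC
clock 7: out=0, reg = 0x02D6
clock 8: out=0, reg = 0x816B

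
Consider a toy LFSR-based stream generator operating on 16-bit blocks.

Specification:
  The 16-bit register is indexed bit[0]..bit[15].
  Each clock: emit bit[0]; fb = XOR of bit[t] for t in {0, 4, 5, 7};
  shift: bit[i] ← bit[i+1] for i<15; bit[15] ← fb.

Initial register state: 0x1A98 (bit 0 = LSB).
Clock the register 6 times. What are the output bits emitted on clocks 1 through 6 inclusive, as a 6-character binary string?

000110

reg_0 = 0x1A98
clock 1: out=0, reg = 0x0D4C
clock 2: out=0, reg = 0x06A6
clock 3: out=0, reg = 0x0353
clock 4: out=1, reg = 0x01A9
clock 5: out=1, reg = 0x80D4
clock 6: out=0, reg = 0x406A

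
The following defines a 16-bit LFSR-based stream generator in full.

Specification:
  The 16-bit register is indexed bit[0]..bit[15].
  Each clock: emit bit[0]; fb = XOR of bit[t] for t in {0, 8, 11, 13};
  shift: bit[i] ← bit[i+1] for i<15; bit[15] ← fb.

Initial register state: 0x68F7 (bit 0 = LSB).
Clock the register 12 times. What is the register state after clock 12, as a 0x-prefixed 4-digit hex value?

reg_0 = 0x68F7
clock 1: out=1, reg = 0xB47B
clock 2: out=1, reg = 0x5A3D
clock 3: out=1, reg = 0x2D1E
clock 4: out=0, reg = 0x968F
clock 5: out=1, reg = 0xCB47
clock 6: out=1, reg = 0xE5A3
clock 7: out=1, reg = 0xF2D1
clock 8: out=1, reg = 0x7968
clock 9: out=0, reg = 0xBCB4
clock 10: out=0, reg = 0x5E5A
clock 11: out=0, reg = 0xAF2D
clock 12: out=1, reg = 0x5796

0x5796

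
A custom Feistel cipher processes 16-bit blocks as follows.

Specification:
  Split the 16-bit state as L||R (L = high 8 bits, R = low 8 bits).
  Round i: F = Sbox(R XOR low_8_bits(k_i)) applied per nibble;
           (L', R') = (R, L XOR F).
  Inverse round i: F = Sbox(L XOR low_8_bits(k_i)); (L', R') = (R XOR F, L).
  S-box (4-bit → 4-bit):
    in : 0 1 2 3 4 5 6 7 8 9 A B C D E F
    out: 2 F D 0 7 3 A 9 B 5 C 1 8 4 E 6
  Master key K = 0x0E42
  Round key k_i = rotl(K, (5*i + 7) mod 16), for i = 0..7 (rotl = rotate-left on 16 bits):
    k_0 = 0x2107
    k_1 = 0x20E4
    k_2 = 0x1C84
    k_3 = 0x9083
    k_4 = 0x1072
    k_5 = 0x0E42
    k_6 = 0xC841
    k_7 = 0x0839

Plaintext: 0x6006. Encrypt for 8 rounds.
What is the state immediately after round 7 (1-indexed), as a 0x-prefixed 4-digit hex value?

0xCA4A

s_0 = plaintext = 0x6006
s_1 = Round(s_0, k_0) = 0x064F
s_2 = Round(s_1, k_1) = 0x4FC7
s_3 = Round(s_2, k_2) = 0xC73F
s_4 = Round(s_3, k_3) = 0x3FDF
s_5 = Round(s_4, k_4) = 0xDFFB
s_6 = Round(s_5, k_5) = 0xFBCA
s_7 = Round(s_6, k_6) = 0xCA4A
s_8 = Round(s_7, k_7) = 0x4A5A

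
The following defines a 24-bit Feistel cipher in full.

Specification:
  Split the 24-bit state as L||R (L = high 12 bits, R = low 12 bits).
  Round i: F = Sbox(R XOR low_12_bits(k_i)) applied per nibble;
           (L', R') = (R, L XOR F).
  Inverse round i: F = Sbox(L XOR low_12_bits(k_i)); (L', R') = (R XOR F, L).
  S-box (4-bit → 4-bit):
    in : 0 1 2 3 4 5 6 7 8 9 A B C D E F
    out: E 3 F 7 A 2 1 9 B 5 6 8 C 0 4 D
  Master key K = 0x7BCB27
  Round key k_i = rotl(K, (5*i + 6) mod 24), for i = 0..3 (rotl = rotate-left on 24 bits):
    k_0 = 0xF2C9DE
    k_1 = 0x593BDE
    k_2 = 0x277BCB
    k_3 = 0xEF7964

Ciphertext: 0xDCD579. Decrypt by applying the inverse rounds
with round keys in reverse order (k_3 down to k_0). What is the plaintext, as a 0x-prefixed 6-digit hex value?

s_0 = ciphertext = 0xDCD579
s_1 = InvRound(s_0, k_3) = 0xF1CDCD
s_2 = InvRound(s_1, k_2) = 0x7C4F1C
s_3 = InvRound(s_2, k_1) = 0x32A7C4
s_4 = InvRound(s_3, k_0) = 0x11E32A

0x11E32A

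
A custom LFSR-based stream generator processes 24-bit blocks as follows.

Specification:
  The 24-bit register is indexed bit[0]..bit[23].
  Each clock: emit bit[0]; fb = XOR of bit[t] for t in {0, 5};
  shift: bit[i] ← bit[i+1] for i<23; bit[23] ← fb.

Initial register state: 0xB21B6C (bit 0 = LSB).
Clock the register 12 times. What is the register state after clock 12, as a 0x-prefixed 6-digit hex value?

0xBB7B21

reg_0 = 0xB21B6C
clock 1: out=0, reg = 0xD90DB6
clock 2: out=0, reg = 0xEC86DB
clock 3: out=1, reg = 0xF6436D
clock 4: out=1, reg = 0x7B21B6
clock 5: out=0, reg = 0xBD90DB
clock 6: out=1, reg = 0xDEC86D
clock 7: out=1, reg = 0x6F6436
clock 8: out=0, reg = 0xB7B21B
clock 9: out=1, reg = 0xDBD90D
clock 10: out=1, reg = 0xEDEC86
clock 11: out=0, reg = 0x76F643
clock 12: out=1, reg = 0xBB7B21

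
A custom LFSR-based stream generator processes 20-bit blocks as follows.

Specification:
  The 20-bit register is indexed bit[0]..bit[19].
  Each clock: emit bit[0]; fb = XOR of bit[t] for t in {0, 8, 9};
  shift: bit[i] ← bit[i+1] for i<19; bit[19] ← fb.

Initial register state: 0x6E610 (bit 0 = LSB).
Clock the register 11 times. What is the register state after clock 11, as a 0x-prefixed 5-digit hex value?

0x70ADC

reg_0 = 0x6E610
clock 1: out=0, reg = 0xB7308
clock 2: out=0, reg = 0x5B984
clock 3: out=0, reg = 0xADCC2
clock 4: out=0, reg = 0x56E61
clock 5: out=1, reg = 0x2B730
clock 6: out=0, reg = 0x15B98
clock 7: out=0, reg = 0x0ADCC
clock 8: out=0, reg = 0x856E6
clock 9: out=0, reg = 0xC2B73
clock 10: out=1, reg = 0xE15B9
clock 11: out=1, reg = 0x70ADC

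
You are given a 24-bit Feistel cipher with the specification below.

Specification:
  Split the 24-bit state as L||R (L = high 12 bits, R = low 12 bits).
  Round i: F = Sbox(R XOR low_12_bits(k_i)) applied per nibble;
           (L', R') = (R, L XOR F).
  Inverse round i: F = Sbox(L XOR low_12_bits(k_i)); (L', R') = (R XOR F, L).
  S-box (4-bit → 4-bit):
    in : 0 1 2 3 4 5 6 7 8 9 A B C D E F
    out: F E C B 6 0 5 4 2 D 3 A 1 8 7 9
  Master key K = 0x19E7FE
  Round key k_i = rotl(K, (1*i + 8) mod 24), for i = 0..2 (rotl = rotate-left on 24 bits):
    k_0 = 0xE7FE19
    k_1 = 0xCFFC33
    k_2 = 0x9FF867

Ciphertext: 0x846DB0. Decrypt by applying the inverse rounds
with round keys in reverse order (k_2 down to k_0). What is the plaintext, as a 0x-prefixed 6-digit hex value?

s_0 = ciphertext = 0x846DB0
s_1 = InvRound(s_0, k_2) = 0x27E846
s_2 = InvRound(s_1, k_1) = 0xF2E27E
s_3 = InvRound(s_2, k_0) = 0xCCAF2E

0xCCAF2E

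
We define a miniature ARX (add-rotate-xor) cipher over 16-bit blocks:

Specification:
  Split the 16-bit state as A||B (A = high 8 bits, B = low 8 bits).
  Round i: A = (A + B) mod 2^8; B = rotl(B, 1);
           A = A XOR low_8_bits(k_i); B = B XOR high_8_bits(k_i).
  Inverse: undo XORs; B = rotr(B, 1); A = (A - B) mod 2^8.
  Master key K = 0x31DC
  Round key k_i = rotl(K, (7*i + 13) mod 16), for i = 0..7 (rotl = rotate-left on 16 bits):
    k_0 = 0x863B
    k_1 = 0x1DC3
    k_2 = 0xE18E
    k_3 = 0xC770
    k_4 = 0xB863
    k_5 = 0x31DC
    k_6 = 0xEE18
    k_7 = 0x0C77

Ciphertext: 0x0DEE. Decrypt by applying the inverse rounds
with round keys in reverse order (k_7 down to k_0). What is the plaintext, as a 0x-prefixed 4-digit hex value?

0x907A

s_0 = ciphertext = 0x0DEE
s_1 = InvRound(s_0, k_7) = 0x0971
s_2 = InvRound(s_1, k_6) = 0x42CF
s_3 = InvRound(s_2, k_5) = 0x1F7F
s_4 = InvRound(s_3, k_4) = 0x99E3
s_5 = InvRound(s_4, k_3) = 0xD712
s_6 = InvRound(s_5, k_2) = 0x60F9
s_7 = InvRound(s_6, k_1) = 0x3172
s_8 = InvRound(s_7, k_0) = 0x907A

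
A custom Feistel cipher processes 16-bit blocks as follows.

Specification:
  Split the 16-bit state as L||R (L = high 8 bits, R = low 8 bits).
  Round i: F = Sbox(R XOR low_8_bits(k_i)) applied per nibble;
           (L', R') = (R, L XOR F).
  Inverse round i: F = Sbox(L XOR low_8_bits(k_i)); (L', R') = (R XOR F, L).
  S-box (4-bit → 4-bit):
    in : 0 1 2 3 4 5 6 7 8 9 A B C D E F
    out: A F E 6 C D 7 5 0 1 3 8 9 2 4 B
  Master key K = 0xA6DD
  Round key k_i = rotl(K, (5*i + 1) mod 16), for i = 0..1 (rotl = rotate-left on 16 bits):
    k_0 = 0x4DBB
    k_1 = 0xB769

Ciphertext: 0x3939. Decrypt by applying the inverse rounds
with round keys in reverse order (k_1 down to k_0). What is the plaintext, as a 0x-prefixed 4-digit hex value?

0xE9E3

s_0 = ciphertext = 0x3939
s_1 = InvRound(s_0, k_1) = 0xE339
s_2 = InvRound(s_1, k_0) = 0xE9E3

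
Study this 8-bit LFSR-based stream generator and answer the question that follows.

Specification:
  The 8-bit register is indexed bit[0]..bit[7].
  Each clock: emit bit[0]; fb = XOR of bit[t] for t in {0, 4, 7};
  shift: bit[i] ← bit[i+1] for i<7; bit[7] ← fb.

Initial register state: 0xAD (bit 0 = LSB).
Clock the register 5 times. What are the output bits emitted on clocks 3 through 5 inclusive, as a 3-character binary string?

reg_0 = 0xAD
clock 1: out=1, reg = 0x56
clock 2: out=0, reg = 0xAB
clock 3: out=1, reg = 0x55
clock 4: out=1, reg = 0x2A
clock 5: out=0, reg = 0x15

110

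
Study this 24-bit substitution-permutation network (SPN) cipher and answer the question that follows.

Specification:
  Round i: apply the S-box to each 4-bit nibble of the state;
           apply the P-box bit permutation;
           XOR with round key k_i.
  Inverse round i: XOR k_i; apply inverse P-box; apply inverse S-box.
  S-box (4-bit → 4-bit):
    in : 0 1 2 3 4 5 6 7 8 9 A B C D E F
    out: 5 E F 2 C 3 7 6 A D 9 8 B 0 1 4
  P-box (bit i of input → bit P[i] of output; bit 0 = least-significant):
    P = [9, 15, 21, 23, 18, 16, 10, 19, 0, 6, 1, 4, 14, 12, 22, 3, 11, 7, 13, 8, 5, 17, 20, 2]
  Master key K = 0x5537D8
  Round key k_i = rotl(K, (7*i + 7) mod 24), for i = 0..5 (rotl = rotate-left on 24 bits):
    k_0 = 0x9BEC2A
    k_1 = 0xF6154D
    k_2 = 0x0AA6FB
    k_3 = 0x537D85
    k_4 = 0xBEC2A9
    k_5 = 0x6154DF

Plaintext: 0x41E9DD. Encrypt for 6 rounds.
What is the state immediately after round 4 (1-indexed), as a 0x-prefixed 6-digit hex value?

0xA60215

s_0 = plaintext = 0x41E9DD
s_1 = Round(s_0, k_0) = 0x8B8DBD
s_2 = Round(s_1, k_1) = 0xFC0441
s_3 = Round(s_2, k_2) = 0xF26B69
s_4 = Round(s_3, k_3) = 0xA60215
s_5 = Round(s_4, k_4) = 0xF72C5E
s_6 = Round(s_5, k_5) = 0x342606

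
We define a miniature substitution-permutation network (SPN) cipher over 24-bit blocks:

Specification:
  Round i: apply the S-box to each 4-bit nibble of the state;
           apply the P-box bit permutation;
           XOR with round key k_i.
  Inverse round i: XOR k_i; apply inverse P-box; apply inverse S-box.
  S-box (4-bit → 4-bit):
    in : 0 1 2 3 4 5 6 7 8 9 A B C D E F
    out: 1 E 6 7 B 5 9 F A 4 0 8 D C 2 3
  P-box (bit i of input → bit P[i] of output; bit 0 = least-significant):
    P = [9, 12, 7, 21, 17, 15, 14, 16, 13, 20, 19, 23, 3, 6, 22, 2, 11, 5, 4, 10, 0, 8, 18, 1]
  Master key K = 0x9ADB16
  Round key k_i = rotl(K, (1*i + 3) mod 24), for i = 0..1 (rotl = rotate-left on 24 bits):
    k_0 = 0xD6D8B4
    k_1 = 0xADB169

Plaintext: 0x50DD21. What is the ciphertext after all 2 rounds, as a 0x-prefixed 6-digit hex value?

0x8B40E0

s_0 = plaintext = 0x50DD21
s_1 = Round(s_0, k_0) = 0x3A0031
s_2 = Round(s_1, k_1) = 0x8B40E0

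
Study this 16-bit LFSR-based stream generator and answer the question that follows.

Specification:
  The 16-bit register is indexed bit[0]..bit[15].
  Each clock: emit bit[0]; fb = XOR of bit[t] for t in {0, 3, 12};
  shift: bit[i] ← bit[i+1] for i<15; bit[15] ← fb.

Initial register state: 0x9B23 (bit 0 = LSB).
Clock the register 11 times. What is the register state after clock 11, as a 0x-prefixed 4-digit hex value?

0x55D3

reg_0 = 0x9B23
clock 1: out=1, reg = 0x4D91
clock 2: out=1, reg = 0xA6C8
clock 3: out=0, reg = 0xD364
clock 4: out=0, reg = 0xE9B2
clock 5: out=0, reg = 0x74D9
clock 6: out=1, reg = 0xBA6C
clock 7: out=0, reg = 0x5D36
clock 8: out=0, reg = 0xAE9B
clock 9: out=1, reg = 0x574D
clock 10: out=1, reg = 0xABA6
clock 11: out=0, reg = 0x55D3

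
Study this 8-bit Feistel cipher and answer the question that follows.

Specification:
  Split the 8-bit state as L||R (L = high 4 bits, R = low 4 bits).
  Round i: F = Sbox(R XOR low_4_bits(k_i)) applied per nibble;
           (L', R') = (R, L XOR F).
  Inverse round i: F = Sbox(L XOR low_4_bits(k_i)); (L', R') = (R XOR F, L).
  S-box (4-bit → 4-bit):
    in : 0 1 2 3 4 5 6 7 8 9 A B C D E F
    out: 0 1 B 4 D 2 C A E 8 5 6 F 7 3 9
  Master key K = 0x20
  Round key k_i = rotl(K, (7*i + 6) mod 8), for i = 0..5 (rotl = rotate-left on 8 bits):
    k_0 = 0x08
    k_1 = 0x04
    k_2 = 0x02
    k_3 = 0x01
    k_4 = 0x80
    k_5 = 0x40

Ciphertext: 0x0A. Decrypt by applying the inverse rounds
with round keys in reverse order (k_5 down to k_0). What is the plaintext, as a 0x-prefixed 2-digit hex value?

s_0 = ciphertext = 0x0A
s_1 = InvRound(s_0, k_5) = 0xA0
s_2 = InvRound(s_1, k_4) = 0x5A
s_3 = InvRound(s_2, k_3) = 0x75
s_4 = InvRound(s_3, k_2) = 0x77
s_5 = InvRound(s_4, k_1) = 0x37
s_6 = InvRound(s_5, k_0) = 0x13

0x13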